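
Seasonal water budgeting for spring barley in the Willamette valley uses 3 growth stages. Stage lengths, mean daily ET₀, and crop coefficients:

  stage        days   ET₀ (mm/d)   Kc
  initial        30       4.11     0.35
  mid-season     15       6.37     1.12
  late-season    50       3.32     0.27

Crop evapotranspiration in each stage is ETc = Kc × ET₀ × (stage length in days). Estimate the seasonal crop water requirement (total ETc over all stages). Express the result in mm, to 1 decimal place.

initial: 0.35 × 4.11 × 30 = 43.16 mm
mid-season: 1.12 × 6.37 × 15 = 107.02 mm
late-season: 0.27 × 3.32 × 50 = 44.82 mm
Seasonal total = 195.00 mm

195.0 mm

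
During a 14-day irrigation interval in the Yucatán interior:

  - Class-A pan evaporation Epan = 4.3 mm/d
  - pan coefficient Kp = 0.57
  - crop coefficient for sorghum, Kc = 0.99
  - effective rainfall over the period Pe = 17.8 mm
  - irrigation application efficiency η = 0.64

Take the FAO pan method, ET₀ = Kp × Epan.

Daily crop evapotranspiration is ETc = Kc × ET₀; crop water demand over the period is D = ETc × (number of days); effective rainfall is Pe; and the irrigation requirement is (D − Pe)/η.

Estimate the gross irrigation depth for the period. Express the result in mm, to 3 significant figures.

ET₀ = 0.57 × 4.3 = 2.4510 mm/d
ETc = Kc × ET₀ = 0.99 × 2.4510 = 2.4265 mm/d
Crop demand D = ETc × 14 d = 2.4265 × 14 = 33.971 mm
D − Pe = 33.971 − 17.8 = 16.171 mm
Gross irrigation = 16.171 / 0.64 = 25.267 mm

25.3 mm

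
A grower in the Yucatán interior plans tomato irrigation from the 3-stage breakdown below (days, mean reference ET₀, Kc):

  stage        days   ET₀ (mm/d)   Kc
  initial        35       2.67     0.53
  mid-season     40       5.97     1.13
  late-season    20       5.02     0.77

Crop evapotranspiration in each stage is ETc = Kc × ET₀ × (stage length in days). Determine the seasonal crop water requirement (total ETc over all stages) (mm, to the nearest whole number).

initial: 0.53 × 2.67 × 35 = 49.53 mm
mid-season: 1.13 × 5.97 × 40 = 269.84 mm
late-season: 0.77 × 5.02 × 20 = 77.31 mm
Seasonal total = 396.68 mm

397 mm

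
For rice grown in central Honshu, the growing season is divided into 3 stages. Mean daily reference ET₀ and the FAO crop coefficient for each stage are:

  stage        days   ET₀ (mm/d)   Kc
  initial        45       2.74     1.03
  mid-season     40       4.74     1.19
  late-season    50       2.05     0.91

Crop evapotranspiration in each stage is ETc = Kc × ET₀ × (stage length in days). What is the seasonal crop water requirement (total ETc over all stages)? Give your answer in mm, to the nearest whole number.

initial: 1.03 × 2.74 × 45 = 127.00 mm
mid-season: 1.19 × 4.74 × 40 = 225.62 mm
late-season: 0.91 × 2.05 × 50 = 93.28 mm
Seasonal total = 445.90 mm

446 mm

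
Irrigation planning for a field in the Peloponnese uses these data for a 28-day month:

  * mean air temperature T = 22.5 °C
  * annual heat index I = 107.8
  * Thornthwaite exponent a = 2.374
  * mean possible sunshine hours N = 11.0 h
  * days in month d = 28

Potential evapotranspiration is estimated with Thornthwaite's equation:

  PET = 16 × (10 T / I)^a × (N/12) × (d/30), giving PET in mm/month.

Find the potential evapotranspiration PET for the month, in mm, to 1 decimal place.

78.5 mm

10T/I = 10 × 22.5 / 107.8 = 2.0872
(10T/I)^a = 2.0872^2.374 = 5.7365
Uncorrected PET = 16 × 5.7365 = 91.784 mm
Correction = (N/12)(d/30) = (11.0/12)(28/30) = 0.8556
PET = 91.784 × 0.8556 = 78.530 mm/month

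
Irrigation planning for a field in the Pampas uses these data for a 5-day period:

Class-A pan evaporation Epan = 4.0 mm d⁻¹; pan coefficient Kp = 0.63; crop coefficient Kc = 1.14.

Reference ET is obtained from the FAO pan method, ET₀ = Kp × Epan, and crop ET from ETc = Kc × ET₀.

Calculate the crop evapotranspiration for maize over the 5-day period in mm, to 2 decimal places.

14.36 mm

ET₀ = 0.63 × 4.0 = 2.5200 mm/d
ETc = Kc × ET₀ = 1.14 × 2.5200 = 2.8728 mm/d
Over 5 days: 2.8728 × 5 = 14.364 mm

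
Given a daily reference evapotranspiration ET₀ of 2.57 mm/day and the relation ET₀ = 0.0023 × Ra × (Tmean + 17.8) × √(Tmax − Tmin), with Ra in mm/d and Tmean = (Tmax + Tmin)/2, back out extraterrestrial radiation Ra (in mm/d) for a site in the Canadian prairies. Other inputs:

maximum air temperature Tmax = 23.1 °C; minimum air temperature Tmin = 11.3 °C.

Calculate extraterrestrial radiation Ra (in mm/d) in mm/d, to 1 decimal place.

Tmean = 17.20 °C; √ΔT = 3.4351
Ra = ET₀ / [0.0023 × (Tmean+17.8) × √ΔT] = 2.57 / (0.0023 × 35.00 × 3.4351) = 9.294 mm/d

9.3 mm/d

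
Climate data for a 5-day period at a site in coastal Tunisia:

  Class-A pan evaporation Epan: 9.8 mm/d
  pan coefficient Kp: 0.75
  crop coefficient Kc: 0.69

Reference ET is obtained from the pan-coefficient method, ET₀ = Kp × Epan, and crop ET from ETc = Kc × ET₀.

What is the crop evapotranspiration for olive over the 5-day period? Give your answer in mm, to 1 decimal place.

ET₀ = 0.75 × 9.8 = 7.3500 mm/d
ETc = Kc × ET₀ = 0.69 × 7.3500 = 5.0715 mm/d
Over 5 days: 5.0715 × 5 = 25.358 mm

25.4 mm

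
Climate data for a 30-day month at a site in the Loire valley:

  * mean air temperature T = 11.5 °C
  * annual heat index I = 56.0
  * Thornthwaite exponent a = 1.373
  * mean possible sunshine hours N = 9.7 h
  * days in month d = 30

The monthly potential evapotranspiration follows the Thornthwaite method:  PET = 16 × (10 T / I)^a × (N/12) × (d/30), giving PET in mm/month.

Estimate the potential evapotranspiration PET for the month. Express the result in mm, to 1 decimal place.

34.7 mm

10T/I = 10 × 11.5 / 56.0 = 2.0536
(10T/I)^a = 2.0536^1.373 = 2.6859
Uncorrected PET = 16 × 2.6859 = 42.974 mm
Correction = (N/12)(d/30) = (9.7/12)(30/30) = 0.8083
PET = 42.974 × 0.8083 = 34.736 mm/month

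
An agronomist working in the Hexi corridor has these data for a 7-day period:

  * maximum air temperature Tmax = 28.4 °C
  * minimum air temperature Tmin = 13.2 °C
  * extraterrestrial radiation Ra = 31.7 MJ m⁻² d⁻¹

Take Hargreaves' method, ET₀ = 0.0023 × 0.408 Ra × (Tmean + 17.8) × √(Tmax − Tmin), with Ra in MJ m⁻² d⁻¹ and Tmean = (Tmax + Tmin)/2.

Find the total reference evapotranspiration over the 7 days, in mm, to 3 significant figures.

Tmean = (28.4 + 13.2)/2 = 20.80 °C
0.408 Ra = 0.408 × 31.7 = 12.9336 mm/d equivalent
ET₀ = 0.0023 × 12.9336 × (20.80 + 17.8) × √15.2 = 0.0023 × 12.9336 × 38.60 × 3.8987 = 4.4767 mm/d
Over 7 days: 4.4767 × 7 = 31.337 mm

31.3 mm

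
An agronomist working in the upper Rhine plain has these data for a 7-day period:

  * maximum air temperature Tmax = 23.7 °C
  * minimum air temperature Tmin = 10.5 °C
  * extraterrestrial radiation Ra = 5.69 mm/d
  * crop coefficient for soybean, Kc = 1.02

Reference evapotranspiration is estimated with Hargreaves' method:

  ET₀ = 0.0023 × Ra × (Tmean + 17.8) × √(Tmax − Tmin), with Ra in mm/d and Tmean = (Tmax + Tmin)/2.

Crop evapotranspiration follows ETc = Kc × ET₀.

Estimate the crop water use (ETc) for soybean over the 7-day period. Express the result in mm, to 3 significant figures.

Tmean = (23.7 + 10.5)/2 = 17.10 °C
ET₀ = 0.0023 × 5.69 × (17.10 + 17.8) × √13.2 = 0.0023 × 5.69 × 34.90 × 3.6332 = 1.6594 mm/d
ETc = Kc × ET₀ = 1.02 × 1.6594 = 1.6926 mm/d
Over 7 days: 1.6926 × 7 = 11.848 mm

11.8 mm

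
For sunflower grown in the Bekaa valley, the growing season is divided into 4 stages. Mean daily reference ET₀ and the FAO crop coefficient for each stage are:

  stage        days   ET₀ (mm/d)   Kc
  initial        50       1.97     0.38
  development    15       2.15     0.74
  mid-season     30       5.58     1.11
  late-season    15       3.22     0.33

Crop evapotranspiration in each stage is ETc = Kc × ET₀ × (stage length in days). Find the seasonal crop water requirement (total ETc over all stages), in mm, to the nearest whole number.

263 mm

initial: 0.38 × 1.97 × 50 = 37.43 mm
development: 0.74 × 2.15 × 15 = 23.87 mm
mid-season: 1.11 × 5.58 × 30 = 185.81 mm
late-season: 0.33 × 3.22 × 15 = 15.94 mm
Seasonal total = 263.05 mm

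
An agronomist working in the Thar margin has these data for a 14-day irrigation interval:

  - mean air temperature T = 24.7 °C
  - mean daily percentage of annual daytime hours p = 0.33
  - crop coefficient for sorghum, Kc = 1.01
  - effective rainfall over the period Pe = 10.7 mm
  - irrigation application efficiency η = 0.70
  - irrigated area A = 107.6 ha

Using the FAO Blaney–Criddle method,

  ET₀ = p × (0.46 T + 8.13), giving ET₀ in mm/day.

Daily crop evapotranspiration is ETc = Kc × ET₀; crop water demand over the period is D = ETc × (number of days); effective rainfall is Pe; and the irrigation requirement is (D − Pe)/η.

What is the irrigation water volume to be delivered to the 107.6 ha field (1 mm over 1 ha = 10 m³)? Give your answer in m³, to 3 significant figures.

123000 m³

ET₀ = 0.33 × (0.46 × 24.7 + 8.13) = 0.33 × 19.492 = 6.4324 mm/d
ETc = Kc × ET₀ = 1.01 × 6.4324 = 6.4967 mm/d
Crop demand D = ETc × 14 d = 6.4967 × 14 = 90.954 mm
D − Pe = 90.954 − 10.7 = 80.254 mm
Gross irrigation = 80.254 / 0.70 = 114.649 mm
Volume = 114.649 mm × 107.6 ha × 10 = 123362.3 m³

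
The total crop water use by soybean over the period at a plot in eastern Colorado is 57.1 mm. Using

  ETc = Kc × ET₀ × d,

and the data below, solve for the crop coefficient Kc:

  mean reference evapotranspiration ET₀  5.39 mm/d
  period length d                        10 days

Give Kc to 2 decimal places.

1.06

ETc = Kc × ET₀ × d  ⇒  Kc = ETc / (ET₀ × d)
Kc = 57.1 / (5.39 × 10) = 57.1 / 53.90 = 1.0594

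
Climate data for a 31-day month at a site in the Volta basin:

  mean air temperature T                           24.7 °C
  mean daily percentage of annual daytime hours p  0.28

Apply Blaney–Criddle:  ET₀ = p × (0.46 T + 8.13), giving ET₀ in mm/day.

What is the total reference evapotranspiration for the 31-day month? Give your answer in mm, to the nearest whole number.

ET₀ = 0.28 × (0.46 × 24.7 + 8.13) = 0.28 × 19.492 = 5.4578 mm/d
Monthly total = 5.4578 × 31 = 169.192 mm

169 mm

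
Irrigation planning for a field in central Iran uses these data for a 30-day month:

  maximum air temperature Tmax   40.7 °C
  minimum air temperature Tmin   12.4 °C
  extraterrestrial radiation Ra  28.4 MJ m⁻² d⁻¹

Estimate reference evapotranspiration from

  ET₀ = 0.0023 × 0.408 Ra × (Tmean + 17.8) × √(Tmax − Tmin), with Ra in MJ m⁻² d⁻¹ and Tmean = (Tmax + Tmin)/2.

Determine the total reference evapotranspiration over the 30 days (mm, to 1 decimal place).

Tmean = (40.7 + 12.4)/2 = 26.55 °C
0.408 Ra = 0.408 × 28.4 = 11.5872 mm/d equivalent
ET₀ = 0.0023 × 11.5872 × (26.55 + 17.8) × √28.3 = 0.0023 × 11.5872 × 44.35 × 5.3198 = 6.2878 mm/d
Over 30 days: 6.2878 × 30 = 188.634 mm

188.6 mm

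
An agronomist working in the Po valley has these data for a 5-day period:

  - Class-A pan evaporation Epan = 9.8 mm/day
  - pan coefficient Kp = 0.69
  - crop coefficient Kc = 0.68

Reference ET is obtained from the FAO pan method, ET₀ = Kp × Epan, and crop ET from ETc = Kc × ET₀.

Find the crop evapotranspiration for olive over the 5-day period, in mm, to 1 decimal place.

23.0 mm

ET₀ = 0.69 × 9.8 = 6.7620 mm/d
ETc = Kc × ET₀ = 0.68 × 6.7620 = 4.5982 mm/d
Over 5 days: 4.5982 × 5 = 22.991 mm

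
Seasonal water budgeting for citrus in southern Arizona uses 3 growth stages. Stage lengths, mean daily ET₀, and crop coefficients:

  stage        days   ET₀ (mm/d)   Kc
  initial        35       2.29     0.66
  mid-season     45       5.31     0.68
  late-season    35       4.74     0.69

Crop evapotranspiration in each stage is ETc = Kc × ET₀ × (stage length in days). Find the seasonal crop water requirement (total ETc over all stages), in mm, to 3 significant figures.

initial: 0.66 × 2.29 × 35 = 52.90 mm
mid-season: 0.68 × 5.31 × 45 = 162.49 mm
late-season: 0.69 × 4.74 × 35 = 114.47 mm
Seasonal total = 329.86 mm

330 mm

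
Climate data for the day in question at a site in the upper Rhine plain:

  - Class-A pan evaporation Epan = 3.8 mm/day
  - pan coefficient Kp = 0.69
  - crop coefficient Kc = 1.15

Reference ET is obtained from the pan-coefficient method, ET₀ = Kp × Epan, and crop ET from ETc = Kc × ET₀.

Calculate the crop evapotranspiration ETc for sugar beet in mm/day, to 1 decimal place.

ET₀ = 0.69 × 3.8 = 2.6220 mm/d
ETc = Kc × ET₀ = 1.15 × 2.6220 = 3.0153 mm/d

3.0 mm/day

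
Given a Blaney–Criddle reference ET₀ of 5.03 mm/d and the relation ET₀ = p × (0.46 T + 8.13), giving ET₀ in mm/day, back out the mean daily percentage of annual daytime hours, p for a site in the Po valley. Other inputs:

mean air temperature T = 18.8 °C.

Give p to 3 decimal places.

0.300

p = ET₀ / (0.46 T + 8.13) = 5.03 / (0.46 × 18.8 + 8.13) = 5.03 / 16.778 = 0.2998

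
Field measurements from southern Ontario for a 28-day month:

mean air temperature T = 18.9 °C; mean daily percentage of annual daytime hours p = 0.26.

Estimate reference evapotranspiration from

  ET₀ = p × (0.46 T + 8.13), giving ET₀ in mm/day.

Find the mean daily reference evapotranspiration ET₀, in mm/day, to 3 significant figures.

ET₀ = 0.26 × (0.46 × 18.9 + 8.13) = 0.26 × 16.824 = 4.3742 mm/d

4.37 mm/day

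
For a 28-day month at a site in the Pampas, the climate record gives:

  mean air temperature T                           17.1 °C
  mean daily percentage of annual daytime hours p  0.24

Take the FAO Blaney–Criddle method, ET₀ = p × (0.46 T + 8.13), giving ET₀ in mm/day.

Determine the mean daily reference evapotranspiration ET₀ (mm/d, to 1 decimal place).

3.8 mm/d

ET₀ = 0.24 × (0.46 × 17.1 + 8.13) = 0.24 × 15.996 = 3.8390 mm/d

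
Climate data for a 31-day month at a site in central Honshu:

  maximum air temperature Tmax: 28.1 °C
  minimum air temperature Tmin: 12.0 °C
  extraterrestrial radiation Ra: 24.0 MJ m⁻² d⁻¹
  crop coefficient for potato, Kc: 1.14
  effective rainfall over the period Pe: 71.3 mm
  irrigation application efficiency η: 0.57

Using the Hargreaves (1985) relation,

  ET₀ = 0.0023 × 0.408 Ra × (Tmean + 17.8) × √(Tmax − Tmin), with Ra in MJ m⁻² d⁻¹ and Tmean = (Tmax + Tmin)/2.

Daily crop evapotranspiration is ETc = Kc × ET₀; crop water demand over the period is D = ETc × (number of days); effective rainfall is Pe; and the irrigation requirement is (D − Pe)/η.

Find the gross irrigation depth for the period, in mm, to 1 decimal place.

Tmean = (28.1 + 12.0)/2 = 20.05 °C
0.408 Ra = 0.408 × 24.0 = 9.7920 mm/d equivalent
ET₀ = 0.0023 × 9.7920 × (20.05 + 17.8) × √16.1 = 0.0023 × 9.7920 × 37.85 × 4.0125 = 3.4204 mm/d
ETc = Kc × ET₀ = 1.14 × 3.4204 = 3.8993 mm/d
Crop demand D = ETc × 31 d = 3.8993 × 31 = 120.878 mm
D − Pe = 120.878 − 71.3 = 49.578 mm
Gross irrigation = 49.578 / 0.57 = 86.979 mm

87.0 mm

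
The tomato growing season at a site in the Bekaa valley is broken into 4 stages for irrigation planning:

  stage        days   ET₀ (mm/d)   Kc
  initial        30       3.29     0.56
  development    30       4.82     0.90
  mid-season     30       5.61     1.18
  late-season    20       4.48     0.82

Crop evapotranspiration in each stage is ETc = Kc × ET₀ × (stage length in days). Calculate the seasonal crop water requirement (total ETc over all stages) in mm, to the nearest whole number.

initial: 0.56 × 3.29 × 30 = 55.27 mm
development: 0.90 × 4.82 × 30 = 130.14 mm
mid-season: 1.18 × 5.61 × 30 = 198.59 mm
late-season: 0.82 × 4.48 × 20 = 73.47 mm
Seasonal total = 457.47 mm

457 mm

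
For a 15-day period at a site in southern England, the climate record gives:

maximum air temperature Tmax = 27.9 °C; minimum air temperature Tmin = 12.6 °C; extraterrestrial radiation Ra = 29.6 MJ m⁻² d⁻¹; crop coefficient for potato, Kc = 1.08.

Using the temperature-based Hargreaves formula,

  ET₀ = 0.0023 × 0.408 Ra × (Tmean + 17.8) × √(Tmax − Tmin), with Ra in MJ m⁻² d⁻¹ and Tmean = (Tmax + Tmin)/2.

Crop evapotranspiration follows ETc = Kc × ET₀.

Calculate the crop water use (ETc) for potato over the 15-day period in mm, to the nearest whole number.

67 mm

Tmean = (27.9 + 12.6)/2 = 20.25 °C
0.408 Ra = 0.408 × 29.6 = 12.0768 mm/d equivalent
ET₀ = 0.0023 × 12.0768 × (20.25 + 17.8) × √15.3 = 0.0023 × 12.0768 × 38.05 × 3.9115 = 4.1341 mm/d
ETc = Kc × ET₀ = 1.08 × 4.1341 = 4.4648 mm/d
Over 15 days: 4.4648 × 15 = 66.972 mm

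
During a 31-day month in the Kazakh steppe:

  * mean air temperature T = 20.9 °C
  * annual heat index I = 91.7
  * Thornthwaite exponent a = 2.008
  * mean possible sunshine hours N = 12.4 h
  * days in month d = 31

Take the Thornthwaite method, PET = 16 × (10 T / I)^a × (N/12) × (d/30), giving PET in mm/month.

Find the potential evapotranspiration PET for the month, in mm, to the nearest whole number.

89 mm

10T/I = 10 × 20.9 / 91.7 = 2.2792
(10T/I)^a = 2.2792^2.008 = 5.2291
Uncorrected PET = 16 × 5.2291 = 83.666 mm
Correction = (N/12)(d/30) = (12.4/12)(31/30) = 1.0678
PET = 83.666 × 1.0678 = 89.339 mm/month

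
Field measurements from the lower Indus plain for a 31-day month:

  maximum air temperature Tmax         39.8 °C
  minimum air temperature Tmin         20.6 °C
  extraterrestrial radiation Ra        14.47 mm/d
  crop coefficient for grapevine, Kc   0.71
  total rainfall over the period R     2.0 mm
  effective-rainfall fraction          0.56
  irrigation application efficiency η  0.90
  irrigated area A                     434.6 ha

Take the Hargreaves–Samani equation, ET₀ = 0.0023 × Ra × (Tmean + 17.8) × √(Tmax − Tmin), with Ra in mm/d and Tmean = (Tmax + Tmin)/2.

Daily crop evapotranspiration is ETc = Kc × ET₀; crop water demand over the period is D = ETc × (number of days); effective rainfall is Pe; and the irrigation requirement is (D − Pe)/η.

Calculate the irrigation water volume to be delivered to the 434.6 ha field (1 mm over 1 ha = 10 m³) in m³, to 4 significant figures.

738600 m³

Tmean = (39.8 + 20.6)/2 = 30.20 °C
ET₀ = 0.0023 × 14.47 × (30.20 + 17.8) × √19.2 = 0.0023 × 14.47 × 48.00 × 4.3818 = 6.9999 mm/d
ETc = Kc × ET₀ = 0.71 × 6.9999 = 4.9699 mm/d
Crop demand D = ETc × 31 d = 4.9699 × 31 = 154.067 mm
Pe = 0.56 × 2.0 = 1.120 mm
D − Pe = 154.067 − 1.120 = 152.947 mm
Gross irrigation = 152.947 / 0.90 = 169.941 mm
Volume = 169.941 mm × 434.6 ha × 10 = 738563.6 m³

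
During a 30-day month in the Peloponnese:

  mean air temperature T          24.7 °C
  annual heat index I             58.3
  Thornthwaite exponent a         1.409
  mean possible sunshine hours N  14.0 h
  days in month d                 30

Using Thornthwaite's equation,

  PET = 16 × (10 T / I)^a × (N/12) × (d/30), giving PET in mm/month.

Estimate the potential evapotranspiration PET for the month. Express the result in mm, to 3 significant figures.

10T/I = 10 × 24.7 / 58.3 = 4.2367
(10T/I)^a = 4.2367^1.409 = 7.6468
Uncorrected PET = 16 × 7.6468 = 122.349 mm
Correction = (N/12)(d/30) = (14.0/12)(30/30) = 1.1667
PET = 122.349 × 1.1667 = 142.745 mm/month

143 mm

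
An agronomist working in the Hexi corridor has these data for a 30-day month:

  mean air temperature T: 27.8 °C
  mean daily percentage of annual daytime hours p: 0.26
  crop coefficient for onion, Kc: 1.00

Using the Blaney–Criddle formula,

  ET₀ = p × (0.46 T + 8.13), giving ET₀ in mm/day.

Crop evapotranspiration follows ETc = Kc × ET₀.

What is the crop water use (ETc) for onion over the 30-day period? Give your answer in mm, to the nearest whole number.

ET₀ = 0.26 × (0.46 × 27.8 + 8.13) = 0.26 × 20.918 = 5.4387 mm/d
ETc = Kc × ET₀ = 1.00 × 5.4387 = 5.4387 mm/d
Over 30 days: 5.4387 × 30 = 163.161 mm

163 mm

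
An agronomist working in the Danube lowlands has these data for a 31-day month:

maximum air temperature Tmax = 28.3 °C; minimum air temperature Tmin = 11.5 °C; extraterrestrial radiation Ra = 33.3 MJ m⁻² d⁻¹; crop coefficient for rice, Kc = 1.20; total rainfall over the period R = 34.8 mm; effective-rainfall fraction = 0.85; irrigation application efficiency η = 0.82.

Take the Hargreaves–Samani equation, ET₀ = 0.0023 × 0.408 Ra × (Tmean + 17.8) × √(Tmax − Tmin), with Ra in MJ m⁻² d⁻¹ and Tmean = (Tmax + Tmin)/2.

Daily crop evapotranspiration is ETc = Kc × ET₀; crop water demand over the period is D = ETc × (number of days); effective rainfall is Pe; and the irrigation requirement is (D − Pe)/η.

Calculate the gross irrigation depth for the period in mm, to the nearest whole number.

183 mm

Tmean = (28.3 + 11.5)/2 = 19.90 °C
0.408 Ra = 0.408 × 33.3 = 13.5864 mm/d equivalent
ET₀ = 0.0023 × 13.5864 × (19.90 + 17.8) × √16.8 = 0.0023 × 13.5864 × 37.70 × 4.0988 = 4.8287 mm/d
ETc = Kc × ET₀ = 1.20 × 4.8287 = 5.7944 mm/d
Crop demand D = ETc × 31 d = 5.7944 × 31 = 179.626 mm
Pe = 0.85 × 34.8 = 29.580 mm
D − Pe = 179.626 − 29.580 = 150.046 mm
Gross irrigation = 150.046 / 0.82 = 182.983 mm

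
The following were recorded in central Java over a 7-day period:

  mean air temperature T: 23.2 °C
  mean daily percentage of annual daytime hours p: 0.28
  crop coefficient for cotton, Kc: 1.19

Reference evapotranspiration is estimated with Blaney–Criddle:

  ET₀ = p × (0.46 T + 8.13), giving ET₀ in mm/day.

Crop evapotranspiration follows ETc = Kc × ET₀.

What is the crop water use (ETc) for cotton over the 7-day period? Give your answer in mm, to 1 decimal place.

ET₀ = 0.28 × (0.46 × 23.2 + 8.13) = 0.28 × 18.802 = 5.2646 mm/d
ETc = Kc × ET₀ = 1.19 × 5.2646 = 6.2649 mm/d
Over 7 days: 6.2649 × 7 = 43.854 mm

43.9 mm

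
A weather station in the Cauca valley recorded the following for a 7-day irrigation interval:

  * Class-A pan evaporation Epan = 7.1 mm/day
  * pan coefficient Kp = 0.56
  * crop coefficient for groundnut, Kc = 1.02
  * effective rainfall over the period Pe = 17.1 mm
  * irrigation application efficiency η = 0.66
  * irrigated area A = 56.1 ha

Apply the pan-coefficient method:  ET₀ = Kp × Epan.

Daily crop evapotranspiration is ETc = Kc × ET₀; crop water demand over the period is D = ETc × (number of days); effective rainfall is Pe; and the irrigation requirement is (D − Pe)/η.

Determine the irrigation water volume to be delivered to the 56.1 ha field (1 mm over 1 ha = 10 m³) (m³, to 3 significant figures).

ET₀ = 0.56 × 7.1 = 3.9760 mm/d
ETc = Kc × ET₀ = 1.02 × 3.9760 = 4.0555 mm/d
Crop demand D = ETc × 7 d = 4.0555 × 7 = 28.389 mm
D − Pe = 28.389 − 17.1 = 11.289 mm
Gross irrigation = 11.289 / 0.66 = 17.105 mm
Volume = 17.105 mm × 56.1 ha × 10 = 9595.9 m³

9600 m³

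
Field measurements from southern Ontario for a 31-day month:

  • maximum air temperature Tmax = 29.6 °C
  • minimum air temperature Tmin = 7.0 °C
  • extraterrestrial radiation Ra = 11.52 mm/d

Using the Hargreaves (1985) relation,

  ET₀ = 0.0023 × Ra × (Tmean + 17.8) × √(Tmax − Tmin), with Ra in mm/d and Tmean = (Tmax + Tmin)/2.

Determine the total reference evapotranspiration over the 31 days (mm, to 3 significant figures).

Tmean = (29.6 + 7.0)/2 = 18.30 °C
ET₀ = 0.0023 × 11.52 × (18.30 + 17.8) × √22.6 = 0.0023 × 11.52 × 36.10 × 4.7539 = 4.5471 mm/d
Over 31 days: 4.5471 × 31 = 140.960 mm

141 mm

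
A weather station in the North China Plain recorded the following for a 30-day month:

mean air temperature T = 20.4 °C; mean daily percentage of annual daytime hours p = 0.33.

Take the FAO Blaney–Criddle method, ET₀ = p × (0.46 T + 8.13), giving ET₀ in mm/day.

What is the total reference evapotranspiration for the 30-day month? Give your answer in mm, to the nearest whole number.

173 mm

ET₀ = 0.33 × (0.46 × 20.4 + 8.13) = 0.33 × 17.514 = 5.7796 mm/d
Monthly total = 5.7796 × 30 = 173.388 mm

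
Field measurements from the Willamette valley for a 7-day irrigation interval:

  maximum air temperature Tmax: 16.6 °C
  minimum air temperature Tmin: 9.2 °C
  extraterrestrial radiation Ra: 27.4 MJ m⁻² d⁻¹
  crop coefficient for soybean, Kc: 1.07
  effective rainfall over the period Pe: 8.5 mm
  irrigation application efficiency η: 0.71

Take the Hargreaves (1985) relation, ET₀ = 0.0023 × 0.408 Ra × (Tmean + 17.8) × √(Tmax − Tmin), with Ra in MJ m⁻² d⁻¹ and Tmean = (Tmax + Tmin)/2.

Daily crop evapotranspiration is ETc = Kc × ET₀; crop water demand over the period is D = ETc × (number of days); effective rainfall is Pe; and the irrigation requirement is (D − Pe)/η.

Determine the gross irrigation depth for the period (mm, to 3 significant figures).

10.7 mm

Tmean = (16.6 + 9.2)/2 = 12.90 °C
0.408 Ra = 0.408 × 27.4 = 11.1792 mm/d equivalent
ET₀ = 0.0023 × 11.1792 × (12.90 + 17.8) × √7.4 = 0.0023 × 11.1792 × 30.70 × 2.7203 = 2.1473 mm/d
ETc = Kc × ET₀ = 1.07 × 2.1473 = 2.2976 mm/d
Crop demand D = ETc × 7 d = 2.2976 × 7 = 16.083 mm
D − Pe = 16.083 − 8.5 = 7.583 mm
Gross irrigation = 7.583 / 0.71 = 10.680 mm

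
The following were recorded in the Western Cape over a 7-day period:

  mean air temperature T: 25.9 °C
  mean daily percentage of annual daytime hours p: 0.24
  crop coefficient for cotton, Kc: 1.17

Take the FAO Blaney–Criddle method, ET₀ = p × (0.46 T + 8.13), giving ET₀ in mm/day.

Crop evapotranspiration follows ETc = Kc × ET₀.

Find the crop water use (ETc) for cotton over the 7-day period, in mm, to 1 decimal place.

ET₀ = 0.24 × (0.46 × 25.9 + 8.13) = 0.24 × 20.044 = 4.8106 mm/d
ETc = Kc × ET₀ = 1.17 × 4.8106 = 5.6284 mm/d
Over 7 days: 5.6284 × 7 = 39.399 mm

39.4 mm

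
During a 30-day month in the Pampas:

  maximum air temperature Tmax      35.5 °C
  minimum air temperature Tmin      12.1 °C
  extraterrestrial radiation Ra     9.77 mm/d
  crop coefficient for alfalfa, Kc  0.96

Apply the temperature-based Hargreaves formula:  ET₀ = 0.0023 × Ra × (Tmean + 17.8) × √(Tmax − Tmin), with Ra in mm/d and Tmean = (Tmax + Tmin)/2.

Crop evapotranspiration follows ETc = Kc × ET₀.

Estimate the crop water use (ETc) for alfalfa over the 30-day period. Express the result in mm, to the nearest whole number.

130 mm

Tmean = (35.5 + 12.1)/2 = 23.80 °C
ET₀ = 0.0023 × 9.77 × (23.80 + 17.8) × √23.4 = 0.0023 × 9.77 × 41.60 × 4.8374 = 4.5220 mm/d
ETc = Kc × ET₀ = 0.96 × 4.5220 = 4.3411 mm/d
Over 30 days: 4.3411 × 30 = 130.233 mm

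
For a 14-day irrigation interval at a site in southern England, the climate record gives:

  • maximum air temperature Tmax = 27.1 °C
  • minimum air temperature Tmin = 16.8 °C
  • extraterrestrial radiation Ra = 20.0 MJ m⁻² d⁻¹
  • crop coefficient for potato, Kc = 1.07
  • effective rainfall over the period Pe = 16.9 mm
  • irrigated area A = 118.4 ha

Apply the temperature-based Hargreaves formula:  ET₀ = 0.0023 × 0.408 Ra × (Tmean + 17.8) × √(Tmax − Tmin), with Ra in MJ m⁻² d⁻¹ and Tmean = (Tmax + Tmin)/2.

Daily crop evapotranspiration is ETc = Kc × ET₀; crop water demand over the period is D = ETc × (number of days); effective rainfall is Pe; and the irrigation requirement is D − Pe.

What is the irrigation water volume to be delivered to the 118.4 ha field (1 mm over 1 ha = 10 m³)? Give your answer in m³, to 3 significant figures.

22500 m³

Tmean = (27.1 + 16.8)/2 = 21.95 °C
0.408 Ra = 0.408 × 20.0 = 8.1600 mm/d equivalent
ET₀ = 0.0023 × 8.1600 × (21.95 + 17.8) × √10.3 = 0.0023 × 8.1600 × 39.75 × 3.2094 = 2.3943 mm/d
ETc = Kc × ET₀ = 1.07 × 2.3943 = 2.5619 mm/d
Crop demand D = ETc × 14 d = 2.5619 × 14 = 35.867 mm
D − Pe = 35.867 − 16.9 = 18.967 mm
Volume = 18.967 mm × 118.4 ha × 10 = 22456.9 m³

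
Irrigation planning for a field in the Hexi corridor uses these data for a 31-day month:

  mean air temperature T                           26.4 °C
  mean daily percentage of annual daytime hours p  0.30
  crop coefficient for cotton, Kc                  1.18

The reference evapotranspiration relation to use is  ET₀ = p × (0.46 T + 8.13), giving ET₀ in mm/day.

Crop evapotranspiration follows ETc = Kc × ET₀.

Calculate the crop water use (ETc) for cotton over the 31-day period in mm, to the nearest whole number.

ET₀ = 0.30 × (0.46 × 26.4 + 8.13) = 0.30 × 20.274 = 6.0822 mm/d
ETc = Kc × ET₀ = 1.18 × 6.0822 = 7.1770 mm/d
Over 31 days: 7.1770 × 31 = 222.487 mm

222 mm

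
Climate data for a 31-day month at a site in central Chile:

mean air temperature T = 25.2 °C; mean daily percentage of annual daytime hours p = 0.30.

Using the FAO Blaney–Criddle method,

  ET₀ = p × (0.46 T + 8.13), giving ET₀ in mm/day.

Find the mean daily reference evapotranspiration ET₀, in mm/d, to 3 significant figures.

ET₀ = 0.30 × (0.46 × 25.2 + 8.13) = 0.30 × 19.722 = 5.9166 mm/d

5.92 mm/d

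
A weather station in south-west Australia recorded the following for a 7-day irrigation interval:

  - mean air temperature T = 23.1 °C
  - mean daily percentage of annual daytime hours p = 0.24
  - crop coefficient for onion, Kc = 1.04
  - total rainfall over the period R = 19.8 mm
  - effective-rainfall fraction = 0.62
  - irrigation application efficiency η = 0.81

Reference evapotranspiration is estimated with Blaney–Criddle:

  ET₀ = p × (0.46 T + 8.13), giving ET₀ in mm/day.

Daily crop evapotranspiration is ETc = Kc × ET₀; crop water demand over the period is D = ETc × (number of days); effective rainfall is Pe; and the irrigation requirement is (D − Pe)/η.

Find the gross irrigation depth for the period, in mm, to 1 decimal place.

25.3 mm

ET₀ = 0.24 × (0.46 × 23.1 + 8.13) = 0.24 × 18.756 = 4.5014 mm/d
ETc = Kc × ET₀ = 1.04 × 4.5014 = 4.6815 mm/d
Crop demand D = ETc × 7 d = 4.6815 × 7 = 32.771 mm
Pe = 0.62 × 19.8 = 12.276 mm
D − Pe = 32.771 − 12.276 = 20.495 mm
Gross irrigation = 20.495 / 0.81 = 25.302 mm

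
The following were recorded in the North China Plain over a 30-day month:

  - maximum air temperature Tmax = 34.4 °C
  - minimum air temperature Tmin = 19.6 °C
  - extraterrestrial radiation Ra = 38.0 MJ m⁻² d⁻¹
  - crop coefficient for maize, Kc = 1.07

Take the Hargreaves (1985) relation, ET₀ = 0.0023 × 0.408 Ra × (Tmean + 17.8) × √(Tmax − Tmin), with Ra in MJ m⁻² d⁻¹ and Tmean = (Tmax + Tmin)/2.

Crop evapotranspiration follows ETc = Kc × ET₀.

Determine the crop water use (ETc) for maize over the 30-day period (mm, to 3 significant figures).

197 mm

Tmean = (34.4 + 19.6)/2 = 27.00 °C
0.408 Ra = 0.408 × 38.0 = 15.5040 mm/d equivalent
ET₀ = 0.0023 × 15.5040 × (27.00 + 17.8) × √14.8 = 0.0023 × 15.5040 × 44.80 × 3.8471 = 6.1459 mm/d
ETc = Kc × ET₀ = 1.07 × 6.1459 = 6.5761 mm/d
Over 30 days: 6.5761 × 30 = 197.283 mm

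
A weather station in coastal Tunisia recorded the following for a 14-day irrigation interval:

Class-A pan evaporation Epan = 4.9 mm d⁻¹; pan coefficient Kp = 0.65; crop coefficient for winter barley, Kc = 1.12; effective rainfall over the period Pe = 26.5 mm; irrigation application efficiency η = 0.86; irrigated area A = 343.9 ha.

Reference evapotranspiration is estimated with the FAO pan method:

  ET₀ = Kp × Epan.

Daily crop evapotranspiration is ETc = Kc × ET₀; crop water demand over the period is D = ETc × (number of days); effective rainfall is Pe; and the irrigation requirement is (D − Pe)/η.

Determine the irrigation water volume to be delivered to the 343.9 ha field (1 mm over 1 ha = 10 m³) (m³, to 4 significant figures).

93740 m³

ET₀ = 0.65 × 4.9 = 3.1850 mm/d
ETc = Kc × ET₀ = 1.12 × 3.1850 = 3.5672 mm/d
Crop demand D = ETc × 14 d = 3.5672 × 14 = 49.941 mm
D − Pe = 49.941 − 26.5 = 23.441 mm
Gross irrigation = 23.441 / 0.86 = 27.257 mm
Volume = 27.257 mm × 343.9 ha × 10 = 93736.8 m³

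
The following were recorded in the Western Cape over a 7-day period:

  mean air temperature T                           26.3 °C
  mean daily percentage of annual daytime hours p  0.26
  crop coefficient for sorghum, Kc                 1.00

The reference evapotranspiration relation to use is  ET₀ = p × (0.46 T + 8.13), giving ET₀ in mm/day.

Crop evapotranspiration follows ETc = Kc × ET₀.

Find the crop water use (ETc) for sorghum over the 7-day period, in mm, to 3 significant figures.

36.8 mm

ET₀ = 0.26 × (0.46 × 26.3 + 8.13) = 0.26 × 20.228 = 5.2593 mm/d
ETc = Kc × ET₀ = 1.00 × 5.2593 = 5.2593 mm/d
Over 7 days: 5.2593 × 7 = 36.815 mm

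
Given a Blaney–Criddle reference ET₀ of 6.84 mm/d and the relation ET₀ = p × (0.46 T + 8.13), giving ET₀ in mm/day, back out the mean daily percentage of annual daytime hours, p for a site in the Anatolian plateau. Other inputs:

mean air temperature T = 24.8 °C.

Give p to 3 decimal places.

p = ET₀ / (0.46 T + 8.13) = 6.84 / (0.46 × 24.8 + 8.13) = 6.84 / 19.538 = 0.3501

0.350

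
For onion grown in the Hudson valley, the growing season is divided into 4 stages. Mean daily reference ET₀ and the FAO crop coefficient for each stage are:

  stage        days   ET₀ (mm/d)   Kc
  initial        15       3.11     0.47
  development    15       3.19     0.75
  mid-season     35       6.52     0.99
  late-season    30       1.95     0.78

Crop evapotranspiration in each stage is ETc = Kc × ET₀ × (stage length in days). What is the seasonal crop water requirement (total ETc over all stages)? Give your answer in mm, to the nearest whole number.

initial: 0.47 × 3.11 × 15 = 21.93 mm
development: 0.75 × 3.19 × 15 = 35.89 mm
mid-season: 0.99 × 6.52 × 35 = 225.92 mm
late-season: 0.78 × 1.95 × 30 = 45.63 mm
Seasonal total = 329.37 mm

329 mm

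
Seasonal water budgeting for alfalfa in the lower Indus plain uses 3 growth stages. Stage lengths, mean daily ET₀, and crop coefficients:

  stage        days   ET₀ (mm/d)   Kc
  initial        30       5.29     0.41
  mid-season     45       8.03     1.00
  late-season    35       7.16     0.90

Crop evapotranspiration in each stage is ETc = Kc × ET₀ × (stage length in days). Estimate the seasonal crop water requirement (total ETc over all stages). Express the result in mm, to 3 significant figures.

652 mm

initial: 0.41 × 5.29 × 30 = 65.07 mm
mid-season: 1.00 × 8.03 × 45 = 361.35 mm
late-season: 0.90 × 7.16 × 35 = 225.54 mm
Seasonal total = 651.96 mm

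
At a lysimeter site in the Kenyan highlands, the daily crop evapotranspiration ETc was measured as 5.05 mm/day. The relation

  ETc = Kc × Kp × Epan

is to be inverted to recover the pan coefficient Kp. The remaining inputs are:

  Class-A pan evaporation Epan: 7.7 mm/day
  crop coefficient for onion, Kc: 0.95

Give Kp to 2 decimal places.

0.69

ETc = Kc × Kp × Epan  ⇒  Kp = ETc / (Kc × Epan)
Kp = 5.05 / (0.95 × 7.7) = 5.05 / 7.315 = 0.6904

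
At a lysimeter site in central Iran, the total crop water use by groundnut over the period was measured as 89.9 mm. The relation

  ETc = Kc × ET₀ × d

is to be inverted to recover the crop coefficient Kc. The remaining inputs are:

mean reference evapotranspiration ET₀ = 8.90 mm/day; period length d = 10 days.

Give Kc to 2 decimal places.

1.01

ETc = Kc × ET₀ × d  ⇒  Kc = ETc / (ET₀ × d)
Kc = 89.9 / (8.90 × 10) = 89.9 / 89.00 = 1.0101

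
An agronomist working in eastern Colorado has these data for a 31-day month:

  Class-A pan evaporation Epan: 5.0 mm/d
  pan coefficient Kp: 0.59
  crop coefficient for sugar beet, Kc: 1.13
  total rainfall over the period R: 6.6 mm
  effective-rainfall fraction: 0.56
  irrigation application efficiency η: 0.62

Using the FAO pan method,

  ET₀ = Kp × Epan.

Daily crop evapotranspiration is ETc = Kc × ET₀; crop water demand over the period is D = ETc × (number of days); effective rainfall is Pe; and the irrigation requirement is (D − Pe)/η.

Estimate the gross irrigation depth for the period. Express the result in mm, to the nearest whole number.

161 mm

ET₀ = 0.59 × 5.0 = 2.9500 mm/d
ETc = Kc × ET₀ = 1.13 × 2.9500 = 3.3335 mm/d
Crop demand D = ETc × 31 d = 3.3335 × 31 = 103.339 mm
Pe = 0.56 × 6.6 = 3.696 mm
D − Pe = 103.339 − 3.696 = 99.643 mm
Gross irrigation = 99.643 / 0.62 = 160.715 mm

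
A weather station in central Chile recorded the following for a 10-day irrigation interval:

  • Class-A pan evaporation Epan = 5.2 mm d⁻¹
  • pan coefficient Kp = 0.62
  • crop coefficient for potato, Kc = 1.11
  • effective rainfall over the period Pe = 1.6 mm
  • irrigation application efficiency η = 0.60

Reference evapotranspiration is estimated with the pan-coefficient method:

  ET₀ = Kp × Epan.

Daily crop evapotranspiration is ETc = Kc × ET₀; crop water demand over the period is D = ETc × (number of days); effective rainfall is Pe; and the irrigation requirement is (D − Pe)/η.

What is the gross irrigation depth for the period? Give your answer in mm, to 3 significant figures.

ET₀ = 0.62 × 5.2 = 3.2240 mm/d
ETc = Kc × ET₀ = 1.11 × 3.2240 = 3.5786 mm/d
Crop demand D = ETc × 10 d = 3.5786 × 10 = 35.786 mm
D − Pe = 35.786 − 1.6 = 34.186 mm
Gross irrigation = 34.186 / 0.60 = 56.977 mm

57.0 mm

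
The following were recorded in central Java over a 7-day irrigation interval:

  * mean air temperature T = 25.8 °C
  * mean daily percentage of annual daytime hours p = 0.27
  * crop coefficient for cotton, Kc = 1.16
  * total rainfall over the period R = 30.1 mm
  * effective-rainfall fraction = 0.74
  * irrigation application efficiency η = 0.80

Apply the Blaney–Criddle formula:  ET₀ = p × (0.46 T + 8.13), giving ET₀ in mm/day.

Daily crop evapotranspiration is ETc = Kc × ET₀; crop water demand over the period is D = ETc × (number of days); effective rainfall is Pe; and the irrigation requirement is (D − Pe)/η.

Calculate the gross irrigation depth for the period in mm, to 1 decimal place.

27.0 mm

ET₀ = 0.27 × (0.46 × 25.8 + 8.13) = 0.27 × 19.998 = 5.3995 mm/d
ETc = Kc × ET₀ = 1.16 × 5.3995 = 6.2634 mm/d
Crop demand D = ETc × 7 d = 6.2634 × 7 = 43.844 mm
Pe = 0.74 × 30.1 = 22.274 mm
D − Pe = 43.844 − 22.274 = 21.570 mm
Gross irrigation = 21.570 / 0.80 = 26.963 mm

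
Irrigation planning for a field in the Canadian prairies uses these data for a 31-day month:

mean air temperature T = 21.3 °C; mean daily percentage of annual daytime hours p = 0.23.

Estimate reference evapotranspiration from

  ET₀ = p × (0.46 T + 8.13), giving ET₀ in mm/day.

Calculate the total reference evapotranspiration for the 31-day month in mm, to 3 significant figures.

ET₀ = 0.23 × (0.46 × 21.3 + 8.13) = 0.23 × 17.928 = 4.1234 mm/d
Monthly total = 4.1234 × 31 = 127.825 mm

128 mm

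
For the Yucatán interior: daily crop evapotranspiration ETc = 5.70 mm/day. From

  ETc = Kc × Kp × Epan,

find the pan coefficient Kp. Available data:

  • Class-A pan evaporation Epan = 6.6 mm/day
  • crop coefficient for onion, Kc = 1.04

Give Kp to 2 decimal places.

0.83

ETc = Kc × Kp × Epan  ⇒  Kp = ETc / (Kc × Epan)
Kp = 5.70 / (1.04 × 6.6) = 5.70 / 6.864 = 0.8304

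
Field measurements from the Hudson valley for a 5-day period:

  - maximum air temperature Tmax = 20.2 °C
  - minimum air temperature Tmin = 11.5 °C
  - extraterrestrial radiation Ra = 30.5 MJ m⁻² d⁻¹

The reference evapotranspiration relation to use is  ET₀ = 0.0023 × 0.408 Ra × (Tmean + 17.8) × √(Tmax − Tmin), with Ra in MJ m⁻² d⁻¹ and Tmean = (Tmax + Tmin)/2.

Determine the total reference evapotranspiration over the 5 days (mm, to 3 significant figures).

Tmean = (20.2 + 11.5)/2 = 15.85 °C
0.408 Ra = 0.408 × 30.5 = 12.4440 mm/d equivalent
ET₀ = 0.0023 × 12.4440 × (15.85 + 17.8) × √8.7 = 0.0023 × 12.4440 × 33.65 × 2.9496 = 2.8408 mm/d
Over 5 days: 2.8408 × 5 = 14.204 mm

14.2 mm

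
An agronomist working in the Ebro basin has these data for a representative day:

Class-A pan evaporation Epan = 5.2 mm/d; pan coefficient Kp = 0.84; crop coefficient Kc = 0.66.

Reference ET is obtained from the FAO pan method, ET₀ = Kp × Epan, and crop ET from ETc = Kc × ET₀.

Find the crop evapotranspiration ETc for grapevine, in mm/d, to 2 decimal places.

2.88 mm/d

ET₀ = 0.84 × 5.2 = 4.3680 mm/d
ETc = Kc × ET₀ = 0.66 × 4.3680 = 2.8829 mm/d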